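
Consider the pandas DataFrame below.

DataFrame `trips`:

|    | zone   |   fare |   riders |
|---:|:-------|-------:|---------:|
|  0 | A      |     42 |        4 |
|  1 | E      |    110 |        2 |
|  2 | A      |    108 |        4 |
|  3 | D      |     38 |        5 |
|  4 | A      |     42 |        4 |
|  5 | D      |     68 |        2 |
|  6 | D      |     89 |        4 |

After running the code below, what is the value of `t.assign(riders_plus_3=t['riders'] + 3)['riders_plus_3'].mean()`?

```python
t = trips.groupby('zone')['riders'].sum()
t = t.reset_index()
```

11.3333333333

group by zone, sum of riders:
zone
A    12
D    11
E     2
Name: riders, dtype: int64
reset_index():
  zone  riders
0    A      12
1    D      11
2    E       2
add column riders_plus_3 = t['riders'] + 3:
  zone  riders  riders_plus_3
0    A      12             15
1    D      11             14
2    E       2              5
mean of column 'riders_plus_3' → 11.3333333333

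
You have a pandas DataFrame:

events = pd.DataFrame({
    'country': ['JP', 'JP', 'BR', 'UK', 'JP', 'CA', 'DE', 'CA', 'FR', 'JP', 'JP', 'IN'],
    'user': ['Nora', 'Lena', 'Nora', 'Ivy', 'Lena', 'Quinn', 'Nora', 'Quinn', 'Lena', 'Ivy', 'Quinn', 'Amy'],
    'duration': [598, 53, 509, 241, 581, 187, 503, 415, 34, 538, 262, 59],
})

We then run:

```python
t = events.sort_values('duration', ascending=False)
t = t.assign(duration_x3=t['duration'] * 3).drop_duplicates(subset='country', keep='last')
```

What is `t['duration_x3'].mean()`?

sort by duration descending:
   country   user  duration
0       JP   Nora       598
4       JP   Lena       581
9       JP    Ivy       538
2       BR   Nora       509
6       DE   Nora       503
7       CA  Quinn       415
10      JP  Quinn       262
3       UK    Ivy       241
5       CA  Quinn       187
11      IN    Amy        59
1       JP   Lena        53
8       FR   Lena        34
add column duration_x3 = t['duration'] * 3:
   country   user  duration  duration_x3
0       JP   Nora       598         1794
4       JP   Lena       581         1743
9       JP    Ivy       538         1614
2       BR   Nora       509         1527
6       DE   Nora       503         1509
7       CA  Quinn       415         1245
10      JP  Quinn       262          786
3       UK    Ivy       241          723
5       CA  Quinn       187          561
11      IN    Amy        59          177
1       JP   Lena        53          159
8       FR   Lena        34          102
drop duplicate country (keep=last):
   country   user  duration  duration_x3
2       BR   Nora       509         1527
6       DE   Nora       503         1509
3       UK    Ivy       241          723
5       CA  Quinn       187          561
11      IN    Amy        59          177
1       JP   Lena        53          159
8       FR   Lena        34          102
So mean() = 679.714285714.

679.714285714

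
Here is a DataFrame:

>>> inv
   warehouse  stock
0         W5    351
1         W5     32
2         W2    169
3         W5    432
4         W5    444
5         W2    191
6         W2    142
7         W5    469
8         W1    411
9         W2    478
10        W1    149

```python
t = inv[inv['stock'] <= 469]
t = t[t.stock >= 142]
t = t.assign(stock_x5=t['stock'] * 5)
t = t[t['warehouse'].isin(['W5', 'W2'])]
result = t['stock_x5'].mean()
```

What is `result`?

filter rows where stock <= 469:
   warehouse  stock
0         W5    351
1         W5     32
2         W2    169
3         W5    432
4         W5    444
5         W2    191
6         W2    142
7         W5    469
8         W1    411
10        W1    149
filter rows where stock >= 142:
   warehouse  stock
0         W5    351
2         W2    169
3         W5    432
4         W5    444
5         W2    191
6         W2    142
7         W5    469
8         W1    411
10        W1    149
add column stock_x5 = t['stock'] * 5:
   warehouse  stock  stock_x5
0         W5    351      1755
2         W2    169       845
3         W5    432      2160
4         W5    444      2220
5         W2    191       955
6         W2    142       710
7         W5    469      2345
8         W1    411      2055
10        W1    149       745
filter rows where warehouse in ['W5', 'W2']:
  warehouse  stock  stock_x5
0        W5    351      1755
2        W2    169       845
3        W5    432      2160
4        W5    444      2220
5        W2    191       955
6        W2    142       710
7        W5    469      2345
Reading off the mean of column 'stock_x5', we get 1570.0.

1570.0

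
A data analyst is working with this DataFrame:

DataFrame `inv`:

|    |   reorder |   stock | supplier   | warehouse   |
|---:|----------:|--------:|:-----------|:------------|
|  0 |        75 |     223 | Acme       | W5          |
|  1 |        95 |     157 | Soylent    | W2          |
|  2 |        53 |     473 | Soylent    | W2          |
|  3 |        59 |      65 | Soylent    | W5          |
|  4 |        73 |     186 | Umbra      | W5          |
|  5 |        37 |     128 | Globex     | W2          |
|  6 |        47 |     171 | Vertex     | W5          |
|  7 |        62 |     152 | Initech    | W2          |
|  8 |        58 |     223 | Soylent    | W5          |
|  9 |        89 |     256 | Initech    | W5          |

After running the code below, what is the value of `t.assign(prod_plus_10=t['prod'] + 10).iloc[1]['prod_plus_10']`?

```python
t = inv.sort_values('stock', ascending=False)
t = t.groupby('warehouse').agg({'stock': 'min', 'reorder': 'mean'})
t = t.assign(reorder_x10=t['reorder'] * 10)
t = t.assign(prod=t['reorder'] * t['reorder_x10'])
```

sort by stock descending:
   reorder  stock supplier warehouse
2       53    473  Soylent        W2
9       89    256  Initech        W5
0       75    223     Acme        W5
8       58    223  Soylent        W5
4       73    186    Umbra        W5
6       47    171   Vertex        W5
1       95    157  Soylent        W2
7       62    152  Initech        W2
5       37    128   Globex        W2
3       59     65  Soylent        W5
group by warehouse: min(stock), mean(reorder):
           stock    reorder
warehouse                  
W2           128  61.750000
W5            65  66.833333
add column reorder_x10 = t['reorder'] * 10:
           stock    reorder  reorder_x10
warehouse                               
W2           128  61.750000   617.500000
W5            65  66.833333   668.333333
add column prod = t['reorder'] * t['reorder_x10']:
           stock    reorder  reorder_x10          prod
warehouse                                             
W2           128  61.750000   617.500000  38130.625000
W5            65  66.833333   668.333333  44666.944444
add column prod_plus_10 = t['prod'] + 10:
           stock    reorder  reorder_x10          prod  prod_plus_10
warehouse                                                           
W2           128  61.750000   617.500000  38130.625000  38140.625000
W5            65  66.833333   668.333333  44666.944444  44676.944444
Hence 44676.9444444.

44676.9444444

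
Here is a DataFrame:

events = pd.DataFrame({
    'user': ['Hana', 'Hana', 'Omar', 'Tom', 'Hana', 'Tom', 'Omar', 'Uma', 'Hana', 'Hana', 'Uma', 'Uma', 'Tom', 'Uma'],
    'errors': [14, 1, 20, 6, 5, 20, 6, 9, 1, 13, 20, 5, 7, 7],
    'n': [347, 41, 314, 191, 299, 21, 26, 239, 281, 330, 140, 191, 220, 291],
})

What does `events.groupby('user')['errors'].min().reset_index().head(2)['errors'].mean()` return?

3.5

group by user, min of errors:
user
Hana    1
Omar    6
Tom     6
Uma     5
Name: errors, dtype: int64
reset_index():
   user  errors
0  Hana       1
1  Omar       6
2   Tom       6
3   Uma       5
take first 2 rows:
   user  errors
0  Hana       1
1  Omar       6
Then the mean of column 'errors': 3.5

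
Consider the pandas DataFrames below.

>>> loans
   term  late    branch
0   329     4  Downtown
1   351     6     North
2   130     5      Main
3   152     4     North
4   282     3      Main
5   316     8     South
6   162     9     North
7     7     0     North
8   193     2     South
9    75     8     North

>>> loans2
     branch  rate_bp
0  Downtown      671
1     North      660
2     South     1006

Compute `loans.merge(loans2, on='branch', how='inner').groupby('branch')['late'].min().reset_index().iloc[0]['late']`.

4

merge on 'branch' (how='inner') → 8 rows:
   term  late    branch  rate_bp
0   329     4  Downtown      671
1   351     6     North      660
2   152     4     North      660
3   316     8     South     1006
4   162     9     North      660
5     7     0     North      660
6   193     2     South     1006
7    75     8     North      660
group by branch, min of late:
branch
Downtown    4
North       0
South       2
Name: late, dtype: int64
reset_index():
     branch  late
0  Downtown     4
1     North     0
2     South     2
Hence 4.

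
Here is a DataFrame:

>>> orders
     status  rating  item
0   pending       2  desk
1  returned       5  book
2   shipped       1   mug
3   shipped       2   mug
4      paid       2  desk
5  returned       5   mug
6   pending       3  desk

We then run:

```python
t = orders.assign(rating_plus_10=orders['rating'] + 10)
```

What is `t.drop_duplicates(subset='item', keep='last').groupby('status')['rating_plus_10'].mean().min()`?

add column rating_plus_10 = orders['rating'] + 10:
     status  rating  item  rating_plus_10
0   pending       2  desk              12
1  returned       5  book              15
2   shipped       1   mug              11
3   shipped       2   mug              12
4      paid       2  desk              12
5  returned       5   mug              15
6   pending       3  desk              13
drop duplicate item (keep=last):
     status  rating  item  rating_plus_10
1  returned       5  book              15
5  returned       5   mug              15
6   pending       3  desk              13
group by status, mean of rating_plus_10:
status
pending     13.0
returned    15.0
Name: rating_plus_10, dtype: float64
Then the min of the resulting series: 13.0

13.0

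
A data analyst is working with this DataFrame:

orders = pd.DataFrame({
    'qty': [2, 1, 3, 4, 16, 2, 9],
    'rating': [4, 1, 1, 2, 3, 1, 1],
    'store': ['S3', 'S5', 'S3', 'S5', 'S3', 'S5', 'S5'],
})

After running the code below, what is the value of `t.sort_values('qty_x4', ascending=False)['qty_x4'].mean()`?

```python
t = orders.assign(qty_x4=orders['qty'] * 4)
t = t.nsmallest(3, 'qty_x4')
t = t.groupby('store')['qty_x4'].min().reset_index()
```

6.0

add column qty_x4 = orders['qty'] * 4:
   qty  rating store  qty_x4
0    2       4    S3       8
1    1       1    S5       4
2    3       1    S3      12
3    4       2    S5      16
4   16       3    S3      64
5    2       1    S5       8
6    9       1    S5      36
take 3 rows with smallest qty_x4:
   qty  rating store  qty_x4
1    1       1    S5       4
0    2       4    S3       8
5    2       1    S5       8
group by store, min of qty_x4:
store
S3    8
S5    4
Name: qty_x4, dtype: int64
reset_index():
  store  qty_x4
0    S3       8
1    S5       4
sort by qty_x4 descending:
  store  qty_x4
0    S3       8
1    S5       4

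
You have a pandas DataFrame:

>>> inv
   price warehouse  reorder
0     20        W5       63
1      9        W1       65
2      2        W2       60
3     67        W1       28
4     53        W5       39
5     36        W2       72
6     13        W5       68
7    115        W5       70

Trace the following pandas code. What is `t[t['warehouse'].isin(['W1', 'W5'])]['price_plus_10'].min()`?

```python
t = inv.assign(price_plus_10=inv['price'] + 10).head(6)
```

19

add column price_plus_10 = inv['price'] + 10:
   price warehouse  reorder  price_plus_10
0     20        W5       63             30
1      9        W1       65             19
2      2        W2       60             12
3     67        W1       28             77
4     53        W5       39             63
5     36        W2       72             46
6     13        W5       68             23
7    115        W5       70            125
take first 6 rows:
   price warehouse  reorder  price_plus_10
0     20        W5       63             30
1      9        W1       65             19
2      2        W2       60             12
3     67        W1       28             77
4     53        W5       39             63
5     36        W2       72             46
filter rows where warehouse in ['W1', 'W5']:
   price warehouse  reorder  price_plus_10
0     20        W5       63             30
1      9        W1       65             19
3     67        W1       28             77
4     53        W5       39             63
min of column 'price_plus_10' → 19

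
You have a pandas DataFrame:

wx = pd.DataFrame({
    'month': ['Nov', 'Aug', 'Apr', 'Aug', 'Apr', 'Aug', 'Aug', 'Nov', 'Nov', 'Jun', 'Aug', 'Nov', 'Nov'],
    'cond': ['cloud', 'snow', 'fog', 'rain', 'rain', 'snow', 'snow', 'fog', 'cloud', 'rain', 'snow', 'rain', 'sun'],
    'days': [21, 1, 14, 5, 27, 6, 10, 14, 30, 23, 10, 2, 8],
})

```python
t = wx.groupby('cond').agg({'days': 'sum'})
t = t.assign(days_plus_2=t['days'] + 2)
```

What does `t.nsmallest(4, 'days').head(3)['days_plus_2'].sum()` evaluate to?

group by cond, sum of days:
       days
cond       
cloud    51
fog      28
rain     57
snow     27
sun       8
add column days_plus_2 = t['days'] + 2:
       days  days_plus_2
cond                    
cloud    51           53
fog      28           30
rain     57           59
snow     27           29
sun       8           10
take 4 rows with smallest days:
       days  days_plus_2
cond                    
sun       8           10
snow     27           29
fog      28           30
cloud    51           53
take first 3 rows:
      days  days_plus_2
cond                   
sun      8           10
snow    27           29
fog     28           30
Finally, sum of column 'days_plus_2' = 69.

69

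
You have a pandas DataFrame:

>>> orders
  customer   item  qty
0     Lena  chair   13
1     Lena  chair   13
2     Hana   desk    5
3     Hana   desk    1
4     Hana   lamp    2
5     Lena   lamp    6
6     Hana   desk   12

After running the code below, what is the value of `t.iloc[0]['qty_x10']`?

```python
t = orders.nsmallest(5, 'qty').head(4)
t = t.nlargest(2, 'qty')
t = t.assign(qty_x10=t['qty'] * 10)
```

take 5 rows with smallest qty:
  customer  item  qty
3     Hana  desk    1
4     Hana  lamp    2
2     Hana  desk    5
5     Lena  lamp    6
6     Hana  desk   12
take first 4 rows:
  customer  item  qty
3     Hana  desk    1
4     Hana  lamp    2
2     Hana  desk    5
5     Lena  lamp    6
take 2 rows with largest qty:
  customer  item  qty
5     Lena  lamp    6
2     Hana  desk    5
add column qty_x10 = t['qty'] * 10:
  customer  item  qty  qty_x10
5     Lena  lamp    6       60
2     Hana  desk    5       50

60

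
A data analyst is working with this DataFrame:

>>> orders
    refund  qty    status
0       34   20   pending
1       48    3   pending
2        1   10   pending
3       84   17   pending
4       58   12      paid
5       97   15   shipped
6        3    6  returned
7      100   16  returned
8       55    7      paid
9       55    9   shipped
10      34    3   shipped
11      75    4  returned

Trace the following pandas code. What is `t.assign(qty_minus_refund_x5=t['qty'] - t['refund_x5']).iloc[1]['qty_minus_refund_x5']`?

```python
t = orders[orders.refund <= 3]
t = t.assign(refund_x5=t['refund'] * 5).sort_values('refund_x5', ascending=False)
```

filter rows where refund <= 3:
   refund  qty    status
2       1   10   pending
6       3    6  returned
add column refund_x5 = t['refund'] * 5:
   refund  qty    status  refund_x5
2       1   10   pending          5
6       3    6  returned         15
sort by refund_x5 descending:
   refund  qty    status  refund_x5
6       3    6  returned         15
2       1   10   pending          5
add column qty_minus_refund_x5 = t['qty'] - t['refund_x5']:
   refund  qty    status  refund_x5  qty_minus_refund_x5
6       3    6  returned         15                   -9
2       1   10   pending          5                    5

5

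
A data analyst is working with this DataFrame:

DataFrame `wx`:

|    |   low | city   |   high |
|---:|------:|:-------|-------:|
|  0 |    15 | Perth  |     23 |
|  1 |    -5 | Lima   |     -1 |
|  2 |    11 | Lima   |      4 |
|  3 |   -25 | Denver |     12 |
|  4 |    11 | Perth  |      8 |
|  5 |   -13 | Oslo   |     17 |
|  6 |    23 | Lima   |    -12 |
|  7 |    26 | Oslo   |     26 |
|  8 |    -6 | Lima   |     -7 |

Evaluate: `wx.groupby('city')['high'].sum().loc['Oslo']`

group by city, sum of high:
city
Denver    12
Lima     -16
Oslo      43
Perth     31
Name: high, dtype: int64
So loc['Oslo'] = 43.

43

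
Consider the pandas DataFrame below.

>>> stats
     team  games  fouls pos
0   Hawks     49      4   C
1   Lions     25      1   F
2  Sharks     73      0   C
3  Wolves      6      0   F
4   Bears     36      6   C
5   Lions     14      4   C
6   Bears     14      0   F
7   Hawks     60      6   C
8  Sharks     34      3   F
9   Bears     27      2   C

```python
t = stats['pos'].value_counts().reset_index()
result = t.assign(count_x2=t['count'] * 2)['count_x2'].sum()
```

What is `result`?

value_counts of pos:
pos
C    6
F    4
Name: count, dtype: int64
reset_index():
  pos  count
0   C      6
1   F      4
add column count_x2 = t['count'] * 2:
  pos  count  count_x2
0   C      6        12
1   F      4         8
So sum() = 20.

20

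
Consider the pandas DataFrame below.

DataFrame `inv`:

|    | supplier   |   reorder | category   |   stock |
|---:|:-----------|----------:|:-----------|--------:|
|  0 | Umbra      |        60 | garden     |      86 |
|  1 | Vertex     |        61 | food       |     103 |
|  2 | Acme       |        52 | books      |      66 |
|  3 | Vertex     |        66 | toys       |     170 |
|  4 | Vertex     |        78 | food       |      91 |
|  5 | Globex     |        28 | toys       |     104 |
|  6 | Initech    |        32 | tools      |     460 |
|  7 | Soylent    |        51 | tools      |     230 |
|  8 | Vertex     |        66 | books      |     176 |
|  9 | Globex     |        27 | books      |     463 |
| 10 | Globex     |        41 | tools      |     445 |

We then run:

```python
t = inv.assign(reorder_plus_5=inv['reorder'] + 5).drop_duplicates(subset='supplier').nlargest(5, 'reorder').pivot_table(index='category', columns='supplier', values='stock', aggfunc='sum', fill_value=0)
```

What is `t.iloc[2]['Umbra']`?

add column reorder_plus_5 = inv['reorder'] + 5:
   supplier  reorder category  stock  reorder_plus_5
0     Umbra       60   garden     86              65
1    Vertex       61     food    103              66
2      Acme       52    books     66              57
3    Vertex       66     toys    170              71
4    Vertex       78     food     91              83
5    Globex       28     toys    104              33
6   Initech       32    tools    460              37
7   Soylent       51    tools    230              56
8    Vertex       66    books    176              71
9    Globex       27    books    463              32
10   Globex       41    tools    445              46
drop duplicate supplier (keep=first):
  supplier  reorder category  stock  reorder_plus_5
0    Umbra       60   garden     86              65
1   Vertex       61     food    103              66
2     Acme       52    books     66              57
5   Globex       28     toys    104              33
6  Initech       32    tools    460              37
7  Soylent       51    tools    230              56
take 5 rows with largest reorder:
  supplier  reorder category  stock  reorder_plus_5
1   Vertex       61     food    103              66
0    Umbra       60   garden     86              65
2     Acme       52    books     66              57
7  Soylent       51    tools    230              56
6  Initech       32    tools    460              37
pivot: rows=category, cols=supplier, sum(stock):
supplier  Acme  Initech  Soylent  Umbra  Vertex
category                                       
books       66        0        0      0       0
food         0        0        0      0     103
garden       0        0        0     86       0
tools        0      460      230      0       0
Finally, value at position 2, column 'Umbra' = 86.

86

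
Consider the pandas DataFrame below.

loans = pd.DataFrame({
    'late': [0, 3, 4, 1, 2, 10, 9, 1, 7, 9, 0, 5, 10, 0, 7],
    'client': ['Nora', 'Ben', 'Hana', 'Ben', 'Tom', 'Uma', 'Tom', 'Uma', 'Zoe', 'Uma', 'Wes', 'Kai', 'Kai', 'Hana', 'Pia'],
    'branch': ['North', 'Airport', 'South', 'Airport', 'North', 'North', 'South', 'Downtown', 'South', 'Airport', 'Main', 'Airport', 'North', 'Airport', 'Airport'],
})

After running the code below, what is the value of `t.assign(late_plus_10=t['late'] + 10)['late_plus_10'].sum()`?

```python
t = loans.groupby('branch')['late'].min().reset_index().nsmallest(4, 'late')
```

group by branch, min of late:
branch
Airport     0
Downtown    1
Main        0
North       0
South       4
Name: late, dtype: int64
reset_index():
     branch  late
0   Airport     0
1  Downtown     1
2      Main     0
3     North     0
4     South     4
take 4 rows with smallest late:
     branch  late
0   Airport     0
2      Main     0
3     North     0
1  Downtown     1
add column late_plus_10 = t['late'] + 10:
     branch  late  late_plus_10
0   Airport     0            10
2      Main     0            10
3     North     0            10
1  Downtown     1            11

41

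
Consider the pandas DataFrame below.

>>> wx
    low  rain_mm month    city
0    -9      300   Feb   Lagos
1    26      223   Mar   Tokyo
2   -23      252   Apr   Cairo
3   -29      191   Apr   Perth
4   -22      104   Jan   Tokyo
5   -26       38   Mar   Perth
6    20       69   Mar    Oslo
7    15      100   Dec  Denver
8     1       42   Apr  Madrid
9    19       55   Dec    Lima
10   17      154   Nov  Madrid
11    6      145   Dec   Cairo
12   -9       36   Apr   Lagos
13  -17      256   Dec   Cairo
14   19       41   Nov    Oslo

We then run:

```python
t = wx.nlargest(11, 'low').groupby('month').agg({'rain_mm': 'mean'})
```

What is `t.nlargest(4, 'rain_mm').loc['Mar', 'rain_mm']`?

146.0

take 11 rows with largest low:
    low  rain_mm month    city
1    26      223   Mar   Tokyo
6    20       69   Mar    Oslo
9    19       55   Dec    Lima
14   19       41   Nov    Oslo
10   17      154   Nov  Madrid
7    15      100   Dec  Denver
11    6      145   Dec   Cairo
8     1       42   Apr  Madrid
0    -9      300   Feb   Lagos
12   -9       36   Apr   Lagos
13  -17      256   Dec   Cairo
group by month, mean of rain_mm:
       rain_mm
month         
Apr       39.0
Dec      139.0
Feb      300.0
Mar      146.0
Nov       97.5
take 4 rows with largest rain_mm:
       rain_mm
month         
Feb      300.0
Mar      146.0
Dec      139.0
Nov       97.5
Reading off the value at row 'Mar', column 'rain_mm', we get 146.0.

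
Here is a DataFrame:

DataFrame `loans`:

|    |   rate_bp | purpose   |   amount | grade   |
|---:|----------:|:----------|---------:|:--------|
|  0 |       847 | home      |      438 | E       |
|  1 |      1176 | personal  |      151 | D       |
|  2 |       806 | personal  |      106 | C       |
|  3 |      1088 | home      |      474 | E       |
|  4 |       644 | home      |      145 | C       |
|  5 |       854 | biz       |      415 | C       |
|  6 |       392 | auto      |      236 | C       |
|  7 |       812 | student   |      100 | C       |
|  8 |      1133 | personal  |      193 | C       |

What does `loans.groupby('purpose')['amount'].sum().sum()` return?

2258

group by purpose, sum of amount:
purpose
auto         236
biz          415
home        1057
personal     450
student      100
Name: amount, dtype: int64
So sum() = 2258.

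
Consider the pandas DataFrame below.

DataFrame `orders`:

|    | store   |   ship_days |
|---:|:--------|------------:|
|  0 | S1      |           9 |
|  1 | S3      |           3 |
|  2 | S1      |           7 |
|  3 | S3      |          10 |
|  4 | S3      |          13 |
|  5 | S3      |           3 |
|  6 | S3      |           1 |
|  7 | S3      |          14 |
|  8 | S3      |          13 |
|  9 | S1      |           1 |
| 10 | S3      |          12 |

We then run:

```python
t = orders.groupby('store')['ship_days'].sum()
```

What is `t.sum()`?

86

group by store, sum of ship_days:
store
S1    17
S3    69
Name: ship_days, dtype: int64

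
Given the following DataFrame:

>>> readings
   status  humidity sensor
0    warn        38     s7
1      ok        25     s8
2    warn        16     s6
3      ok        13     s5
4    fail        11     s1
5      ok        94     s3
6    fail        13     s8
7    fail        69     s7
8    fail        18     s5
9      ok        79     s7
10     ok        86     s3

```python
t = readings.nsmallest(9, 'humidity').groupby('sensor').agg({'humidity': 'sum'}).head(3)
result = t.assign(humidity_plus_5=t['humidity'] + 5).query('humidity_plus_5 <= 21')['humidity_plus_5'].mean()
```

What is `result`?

18.5

take 9 rows with smallest humidity:
  status  humidity sensor
4   fail        11     s1
3     ok        13     s5
6   fail        13     s8
2   warn        16     s6
8   fail        18     s5
1     ok        25     s8
0   warn        38     s7
7   fail        69     s7
9     ok        79     s7
group by sensor, sum of humidity:
        humidity
sensor          
s1            11
s5            31
s6            16
s7           186
s8            38
take first 3 rows:
        humidity
sensor          
s1            11
s5            31
s6            16
add column humidity_plus_5 = t['humidity'] + 5:
        humidity  humidity_plus_5
sensor                           
s1            11               16
s5            31               36
s6            16               21
filter rows where humidity_plus_5 <= 21:
        humidity  humidity_plus_5
sensor                           
s1            11               16
s6            16               21
Reading off the mean of column 'humidity_plus_5', we get 18.5.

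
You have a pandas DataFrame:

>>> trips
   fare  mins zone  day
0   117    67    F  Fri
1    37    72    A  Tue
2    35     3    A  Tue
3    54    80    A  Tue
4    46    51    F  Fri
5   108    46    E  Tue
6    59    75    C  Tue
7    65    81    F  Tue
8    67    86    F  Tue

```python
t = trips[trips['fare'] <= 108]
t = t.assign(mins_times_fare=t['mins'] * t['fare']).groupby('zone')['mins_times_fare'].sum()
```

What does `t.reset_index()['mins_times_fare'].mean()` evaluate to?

filter rows where fare <= 108:
   fare  mins zone  day
1    37    72    A  Tue
2    35     3    A  Tue
3    54    80    A  Tue
4    46    51    F  Fri
5   108    46    E  Tue
6    59    75    C  Tue
7    65    81    F  Tue
8    67    86    F  Tue
add column mins_times_fare = t['mins'] * t['fare']:
   fare  mins zone  day  mins_times_fare
1    37    72    A  Tue             2664
2    35     3    A  Tue              105
3    54    80    A  Tue             4320
4    46    51    F  Fri             2346
5   108    46    E  Tue             4968
6    59    75    C  Tue             4425
7    65    81    F  Tue             5265
8    67    86    F  Tue             5762
group by zone, sum of mins_times_fare:
zone
A     7089
C     4425
E     4968
F    13373
Name: mins_times_fare, dtype: int64
reset_index():
  zone  mins_times_fare
0    A             7089
1    C             4425
2    E             4968
3    F            13373
Hence 7463.75.

7463.75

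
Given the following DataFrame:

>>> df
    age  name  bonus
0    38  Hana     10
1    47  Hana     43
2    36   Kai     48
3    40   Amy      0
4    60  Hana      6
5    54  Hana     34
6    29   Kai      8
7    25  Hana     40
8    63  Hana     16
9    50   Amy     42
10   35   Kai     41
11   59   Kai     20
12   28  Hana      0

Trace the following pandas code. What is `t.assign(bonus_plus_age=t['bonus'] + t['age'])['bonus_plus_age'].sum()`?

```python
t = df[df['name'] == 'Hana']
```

464

filter rows where name == 'Hana':
    age  name  bonus
0    38  Hana     10
1    47  Hana     43
4    60  Hana      6
5    54  Hana     34
7    25  Hana     40
8    63  Hana     16
12   28  Hana      0
add column bonus_plus_age = t['bonus'] + t['age']:
    age  name  bonus  bonus_plus_age
0    38  Hana     10              48
1    47  Hana     43              90
4    60  Hana      6              66
5    54  Hana     34              88
7    25  Hana     40              65
8    63  Hana     16              79
12   28  Hana      0              28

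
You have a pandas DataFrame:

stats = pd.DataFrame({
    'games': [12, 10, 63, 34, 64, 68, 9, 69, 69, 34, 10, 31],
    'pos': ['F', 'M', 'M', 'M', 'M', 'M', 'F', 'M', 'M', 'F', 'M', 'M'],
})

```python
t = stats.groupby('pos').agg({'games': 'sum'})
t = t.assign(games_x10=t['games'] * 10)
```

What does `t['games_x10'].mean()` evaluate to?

2365.0

group by pos, sum of games:
     games
pos       
F       55
M      418
add column games_x10 = t['games'] * 10:
     games  games_x10
pos                  
F       55        550
M      418       4180
Finally, mean of column 'games_x10' = 2365.0.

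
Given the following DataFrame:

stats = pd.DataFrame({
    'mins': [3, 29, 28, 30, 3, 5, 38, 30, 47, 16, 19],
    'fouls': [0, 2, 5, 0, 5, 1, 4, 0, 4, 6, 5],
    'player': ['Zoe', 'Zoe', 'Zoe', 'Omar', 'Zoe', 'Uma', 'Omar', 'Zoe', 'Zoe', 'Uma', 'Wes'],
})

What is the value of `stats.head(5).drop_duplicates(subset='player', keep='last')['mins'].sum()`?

take first 5 rows:
   mins  fouls player
0     3      0    Zoe
1    29      2    Zoe
2    28      5    Zoe
3    30      0   Omar
4     3      5    Zoe
drop duplicate player (keep=last):
   mins  fouls player
3    30      0   Omar
4     3      5    Zoe
Finally, sum of column 'mins' = 33.

33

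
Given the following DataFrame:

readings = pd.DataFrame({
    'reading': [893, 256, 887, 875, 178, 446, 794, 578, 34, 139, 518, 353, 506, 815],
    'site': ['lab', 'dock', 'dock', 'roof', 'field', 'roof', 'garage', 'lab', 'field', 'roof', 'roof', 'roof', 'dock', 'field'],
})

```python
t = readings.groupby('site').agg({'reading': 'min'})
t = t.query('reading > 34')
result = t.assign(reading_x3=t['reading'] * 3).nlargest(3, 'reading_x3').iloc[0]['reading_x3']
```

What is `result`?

group by site, min of reading:
        reading
site           
dock        256
field        34
garage      794
lab         578
roof        139
filter rows where reading > 34:
        reading
site           
dock        256
garage      794
lab         578
roof        139
add column reading_x3 = t['reading'] * 3:
        reading  reading_x3
site                       
dock        256         768
garage      794        2382
lab         578        1734
roof        139         417
take 3 rows with largest reading_x3:
        reading  reading_x3
site                       
garage      794        2382
lab         578        1734
dock        256         768

2382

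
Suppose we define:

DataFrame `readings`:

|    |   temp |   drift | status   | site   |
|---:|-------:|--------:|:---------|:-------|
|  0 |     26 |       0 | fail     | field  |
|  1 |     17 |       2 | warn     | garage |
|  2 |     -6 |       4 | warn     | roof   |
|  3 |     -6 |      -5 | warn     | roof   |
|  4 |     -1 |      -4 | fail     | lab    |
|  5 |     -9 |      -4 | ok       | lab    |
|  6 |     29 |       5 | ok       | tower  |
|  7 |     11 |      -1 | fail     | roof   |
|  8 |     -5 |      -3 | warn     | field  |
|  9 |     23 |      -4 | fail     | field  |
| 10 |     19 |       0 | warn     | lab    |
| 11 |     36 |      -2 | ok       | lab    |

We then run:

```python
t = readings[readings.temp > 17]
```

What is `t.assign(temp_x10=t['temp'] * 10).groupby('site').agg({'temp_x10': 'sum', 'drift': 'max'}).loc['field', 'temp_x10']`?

filter rows where temp > 17:
    temp  drift status   site
0     26      0   fail  field
6     29      5     ok  tower
9     23     -4   fail  field
10    19      0   warn    lab
11    36     -2     ok    lab
add column temp_x10 = t['temp'] * 10:
    temp  drift status   site  temp_x10
0     26      0   fail  field       260
6     29      5     ok  tower       290
9     23     -4   fail  field       230
10    19      0   warn    lab       190
11    36     -2     ok    lab       360
group by site: sum(temp_x10), max(drift):
       temp_x10  drift
site                  
field       490      0
lab         550      0
tower       290      5
Finally, value at row 'field', column 'temp_x10' = 490.

490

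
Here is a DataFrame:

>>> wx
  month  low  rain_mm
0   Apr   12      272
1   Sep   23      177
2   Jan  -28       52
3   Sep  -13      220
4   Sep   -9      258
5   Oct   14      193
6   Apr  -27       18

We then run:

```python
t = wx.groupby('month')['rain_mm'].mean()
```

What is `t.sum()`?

608.333333333

group by month, mean of rain_mm:
month
Apr    145.000000
Jan     52.000000
Oct    193.000000
Sep    218.333333
Name: rain_mm, dtype: float64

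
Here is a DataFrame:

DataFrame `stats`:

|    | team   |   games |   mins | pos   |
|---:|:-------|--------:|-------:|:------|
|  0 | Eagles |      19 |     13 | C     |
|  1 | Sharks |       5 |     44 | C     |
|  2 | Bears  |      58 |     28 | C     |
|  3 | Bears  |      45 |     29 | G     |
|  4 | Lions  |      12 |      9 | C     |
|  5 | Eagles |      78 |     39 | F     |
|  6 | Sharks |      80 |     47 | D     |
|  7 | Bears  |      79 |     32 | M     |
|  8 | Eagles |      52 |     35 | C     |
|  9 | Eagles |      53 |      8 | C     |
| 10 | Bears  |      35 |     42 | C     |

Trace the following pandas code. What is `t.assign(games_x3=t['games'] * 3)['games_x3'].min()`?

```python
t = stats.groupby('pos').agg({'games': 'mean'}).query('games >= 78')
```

group by pos, mean of games:
         games
pos           
C    33.428571
D    80.000000
F    78.000000
G    45.000000
M    79.000000
filter rows where games >= 78:
     games
pos       
D     80.0
F     78.0
M     79.0
add column games_x3 = t['games'] * 3:
     games  games_x3
pos                 
D     80.0     240.0
F     78.0     234.0
M     79.0     237.0
Reading off the min of column 'games_x3', we get 234.0.

234.0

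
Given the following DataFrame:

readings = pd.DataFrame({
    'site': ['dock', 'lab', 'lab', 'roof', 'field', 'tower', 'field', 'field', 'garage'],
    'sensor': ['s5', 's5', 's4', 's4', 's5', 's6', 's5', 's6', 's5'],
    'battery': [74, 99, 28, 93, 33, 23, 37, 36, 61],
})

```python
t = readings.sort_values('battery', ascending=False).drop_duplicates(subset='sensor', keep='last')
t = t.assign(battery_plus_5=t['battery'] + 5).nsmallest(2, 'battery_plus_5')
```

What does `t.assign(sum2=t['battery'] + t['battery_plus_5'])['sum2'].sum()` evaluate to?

112

sort by battery descending:
     site sensor  battery
1     lab     s5       99
3    roof     s4       93
0    dock     s5       74
8  garage     s5       61
6   field     s5       37
7   field     s6       36
4   field     s5       33
2     lab     s4       28
5   tower     s6       23
drop duplicate sensor (keep=last):
    site sensor  battery
4  field     s5       33
2    lab     s4       28
5  tower     s6       23
add column battery_plus_5 = t['battery'] + 5:
    site sensor  battery  battery_plus_5
4  field     s5       33              38
2    lab     s4       28              33
5  tower     s6       23              28
take 2 rows with smallest battery_plus_5:
    site sensor  battery  battery_plus_5
5  tower     s6       23              28
2    lab     s4       28              33
add column sum2 = t['battery'] + t['battery_plus_5']:
    site sensor  battery  battery_plus_5  sum2
5  tower     s6       23              28    51
2    lab     s4       28              33    61
Reading off the sum of column 'sum2', we get 112.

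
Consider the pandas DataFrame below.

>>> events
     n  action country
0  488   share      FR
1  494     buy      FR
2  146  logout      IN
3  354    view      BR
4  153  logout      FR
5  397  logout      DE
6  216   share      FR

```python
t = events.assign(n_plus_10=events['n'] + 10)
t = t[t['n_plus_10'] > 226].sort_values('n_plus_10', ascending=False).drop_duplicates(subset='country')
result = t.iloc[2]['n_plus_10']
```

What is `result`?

add column n_plus_10 = events['n'] + 10:
     n  action country  n_plus_10
0  488   share      FR        498
1  494     buy      FR        504
2  146  logout      IN        156
3  354    view      BR        364
4  153  logout      FR        163
5  397  logout      DE        407
6  216   share      FR        226
filter rows where n_plus_10 > 226:
     n  action country  n_plus_10
0  488   share      FR        498
1  494     buy      FR        504
3  354    view      BR        364
5  397  logout      DE        407
sort by n_plus_10 descending:
     n  action country  n_plus_10
1  494     buy      FR        504
0  488   share      FR        498
5  397  logout      DE        407
3  354    view      BR        364
drop duplicate country (keep=first):
     n  action country  n_plus_10
1  494     buy      FR        504
5  397  logout      DE        407
3  354    view      BR        364
So iloc[2]['n_plus_10'] = 364.

364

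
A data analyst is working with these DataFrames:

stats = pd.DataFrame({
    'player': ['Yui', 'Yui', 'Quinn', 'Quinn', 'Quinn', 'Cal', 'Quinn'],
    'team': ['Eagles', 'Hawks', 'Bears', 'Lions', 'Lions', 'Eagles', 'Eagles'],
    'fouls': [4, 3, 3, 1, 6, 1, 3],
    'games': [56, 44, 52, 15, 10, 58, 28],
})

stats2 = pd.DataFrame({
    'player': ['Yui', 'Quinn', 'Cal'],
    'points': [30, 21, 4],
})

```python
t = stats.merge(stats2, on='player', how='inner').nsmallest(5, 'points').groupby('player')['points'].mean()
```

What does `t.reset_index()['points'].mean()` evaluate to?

12.5

merge on 'player' (how='inner') → 7 rows:
  player    team  fouls  games  points
0    Yui  Eagles      4     56      30
1    Yui   Hawks      3     44      30
2  Quinn   Bears      3     52      21
3  Quinn   Lions      1     15      21
4  Quinn   Lions      6     10      21
5    Cal  Eagles      1     58       4
6  Quinn  Eagles      3     28      21
take 5 rows with smallest points:
  player    team  fouls  games  points
5    Cal  Eagles      1     58       4
2  Quinn   Bears      3     52      21
3  Quinn   Lions      1     15      21
4  Quinn   Lions      6     10      21
6  Quinn  Eagles      3     28      21
group by player, mean of points:
player
Cal       4.0
Quinn    21.0
Name: points, dtype: float64
reset_index():
  player  points
0    Cal     4.0
1  Quinn    21.0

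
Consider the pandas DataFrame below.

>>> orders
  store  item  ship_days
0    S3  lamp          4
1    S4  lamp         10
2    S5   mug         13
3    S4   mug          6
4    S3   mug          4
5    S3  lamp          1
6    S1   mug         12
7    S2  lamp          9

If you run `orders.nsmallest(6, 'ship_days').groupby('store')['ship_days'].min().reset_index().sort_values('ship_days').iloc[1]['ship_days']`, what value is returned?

take 6 rows with smallest ship_days:
  store  item  ship_days
5    S3  lamp          1
0    S3  lamp          4
4    S3   mug          4
3    S4   mug          6
7    S2  lamp          9
1    S4  lamp         10
group by store, min of ship_days:
store
S2    9
S3    1
S4    6
Name: ship_days, dtype: int64
reset_index():
  store  ship_days
0    S2          9
1    S3          1
2    S4          6
sort by ship_days:
  store  ship_days
1    S3          1
2    S4          6
0    S2          9
Finally, value at position 1, column 'ship_days' = 6.

6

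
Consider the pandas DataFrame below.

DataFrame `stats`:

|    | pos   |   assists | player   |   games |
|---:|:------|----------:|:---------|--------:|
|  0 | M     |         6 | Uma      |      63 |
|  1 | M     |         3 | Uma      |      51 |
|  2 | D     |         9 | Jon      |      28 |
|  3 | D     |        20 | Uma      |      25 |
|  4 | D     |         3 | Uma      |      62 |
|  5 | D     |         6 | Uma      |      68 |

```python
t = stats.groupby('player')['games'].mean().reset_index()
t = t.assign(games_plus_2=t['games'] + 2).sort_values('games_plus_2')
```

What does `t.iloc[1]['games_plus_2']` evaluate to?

55.8

group by player, mean of games:
player
Jon    28.0
Uma    53.8
Name: games, dtype: float64
reset_index():
  player  games
0    Jon   28.0
1    Uma   53.8
add column games_plus_2 = t['games'] + 2:
  player  games  games_plus_2
0    Jon   28.0          30.0
1    Uma   53.8          55.8
sort by games_plus_2:
  player  games  games_plus_2
0    Jon   28.0          30.0
1    Uma   53.8          55.8
Reading off the value at position 1, column 'games_plus_2', we get 55.8.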